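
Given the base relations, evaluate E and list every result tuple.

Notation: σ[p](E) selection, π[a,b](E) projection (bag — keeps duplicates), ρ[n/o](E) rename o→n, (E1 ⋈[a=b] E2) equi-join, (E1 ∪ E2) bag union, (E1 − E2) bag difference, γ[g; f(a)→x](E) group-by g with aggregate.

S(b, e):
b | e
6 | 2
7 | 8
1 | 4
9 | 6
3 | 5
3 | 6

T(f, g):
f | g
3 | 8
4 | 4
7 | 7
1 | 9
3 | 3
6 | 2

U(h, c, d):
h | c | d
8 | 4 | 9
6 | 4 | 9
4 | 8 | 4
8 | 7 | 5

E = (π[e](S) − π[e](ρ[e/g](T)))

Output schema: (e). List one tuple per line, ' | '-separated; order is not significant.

Stepwise |·|:
  S → 6
  π[e](S) → 6
  T → 6
  ρ[e/g](T) → 6
  π[e](ρ[e/g](T)) → 6
  (π[e](S) − π[e](ρ[e/g](T))) → 3

== RESULT ==
e
5
6
6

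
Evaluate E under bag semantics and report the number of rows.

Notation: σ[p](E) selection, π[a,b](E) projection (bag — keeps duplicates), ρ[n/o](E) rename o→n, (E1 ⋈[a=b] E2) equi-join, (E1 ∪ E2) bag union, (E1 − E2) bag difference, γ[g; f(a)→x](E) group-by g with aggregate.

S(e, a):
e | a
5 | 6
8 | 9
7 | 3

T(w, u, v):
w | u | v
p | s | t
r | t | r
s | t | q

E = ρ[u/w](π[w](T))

Row counts bottom-up:
  T → 3
  π[w](T) → 3
  ρ[u/w](π[w](T)) → 3

|E| = 3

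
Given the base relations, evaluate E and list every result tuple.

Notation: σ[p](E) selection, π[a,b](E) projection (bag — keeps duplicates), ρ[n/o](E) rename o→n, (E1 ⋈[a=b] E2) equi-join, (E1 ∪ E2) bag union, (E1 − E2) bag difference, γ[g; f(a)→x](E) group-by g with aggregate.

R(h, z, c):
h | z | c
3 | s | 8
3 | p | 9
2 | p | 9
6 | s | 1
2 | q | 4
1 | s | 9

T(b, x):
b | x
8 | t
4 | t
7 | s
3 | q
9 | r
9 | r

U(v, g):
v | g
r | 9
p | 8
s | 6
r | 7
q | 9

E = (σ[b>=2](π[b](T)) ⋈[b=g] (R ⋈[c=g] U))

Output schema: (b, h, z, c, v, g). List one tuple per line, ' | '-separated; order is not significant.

Per-node cardinality:
  T → 6
  π[b](T) → 6
  σ[b>=2](π[b](T)) → 6
  R → 6
  U → 5
  (R ⋈[c=g] U) → 7
  (σ[b>=2](π[b](T)) ⋈[b=g] (R ⋈[c=g] U)) → 13

== RESULT ==
b | h | z | c | v | g
8 | 3 | s | 8 | p | 8
9 | 1 | s | 9 | q | 9
9 | 1 | s | 9 | q | 9
9 | 1 | s | 9 | r | 9
9 | 1 | s | 9 | r | 9
9 | 2 | p | 9 | q | 9
9 | 2 | p | 9 | q | 9
9 | 2 | p | 9 | r | 9
9 | 2 | p | 9 | r | 9
9 | 3 | p | 9 | q | 9
9 | 3 | p | 9 | q | 9
9 | 3 | p | 9 | r | 9
9 | 3 | p | 9 | r | 9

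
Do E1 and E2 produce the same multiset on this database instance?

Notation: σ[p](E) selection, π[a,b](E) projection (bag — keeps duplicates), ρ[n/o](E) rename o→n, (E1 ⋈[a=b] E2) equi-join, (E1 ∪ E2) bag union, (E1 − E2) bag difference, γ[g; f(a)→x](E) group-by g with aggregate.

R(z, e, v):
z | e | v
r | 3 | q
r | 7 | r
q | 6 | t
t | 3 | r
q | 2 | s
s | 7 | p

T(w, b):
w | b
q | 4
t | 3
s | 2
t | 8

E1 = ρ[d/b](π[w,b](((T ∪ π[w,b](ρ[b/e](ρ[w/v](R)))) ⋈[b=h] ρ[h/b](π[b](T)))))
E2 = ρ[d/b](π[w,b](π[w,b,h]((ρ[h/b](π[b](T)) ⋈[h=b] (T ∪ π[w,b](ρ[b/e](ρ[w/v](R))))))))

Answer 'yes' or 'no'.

E1 stepwise |·|:
  T → 4
  R → 6
  ρ[w/v](R) → 6
  ρ[b/e](ρ[w/v](R)) → 6
  π[w,b](ρ[b/e](ρ[w/v](R))) → 6
  (T ∪ π[w,b](ρ[b/e](ρ[w/v](R)))) → 10
  T → 4
  π[b](T) → 4
  ρ[h/b](π[b](T)) → 4
  ((T ∪ π[w,b](ρ[b/e](ρ[w/v](R)))) ⋈[b=h] ρ[h/b](π[b](T))) → 7
  π[w,b](((T ∪ π[w,b](ρ[b/e](ρ[w/v](R)))) ⋈[b=h] ρ[h/b](π[b](T)))) → 7
  ρ[d/b](π[w,b](((T ∪ π[w,b](ρ[b/e](ρ[w/v](R)))) ⋈[b=h] ρ[h/b](π[b](T))))) → 7
E2 stepwise |·|:
  T → 4
  π[b](T) → 4
  ρ[h/b](π[b](T)) → 4
  T → 4
  R → 6
  ρ[w/v](R) → 6
  ρ[b/e](ρ[w/v](R)) → 6
  π[w,b](ρ[b/e](ρ[w/v](R))) → 6
  (T ∪ π[w,b](ρ[b/e](ρ[w/v](R)))) → 10
  (ρ[h/b](π[b](T)) ⋈[h=b] (T ∪ π[w,b](ρ[b/e](ρ[w/v](R))))) → 7
  π[w,b,h]((ρ[h/b](π[b](T)) ⋈[h=b] (T ∪ π[w,b](ρ[b/e](ρ[w/v](R)))))) → 7
  π[w,b](π[w,b,h]((ρ[h/b](π[b](T)) ⋈[h=b] (T ∪ π[w,b](ρ[b/e](ρ[w/v](R))))))) → 7
  ρ[d/b](π[w,b](π[w,b,h]((ρ[h/b](π[b](T)) ⋈[h=b] (T ∪ π[w,b](ρ[b/e](ρ[w/v](R)))))))) → 7

E1 and E2 produce the same multiset:
w | d
q | 3
q | 4
r | 3
s | 2
s | 2
t | 3
t | 8

yes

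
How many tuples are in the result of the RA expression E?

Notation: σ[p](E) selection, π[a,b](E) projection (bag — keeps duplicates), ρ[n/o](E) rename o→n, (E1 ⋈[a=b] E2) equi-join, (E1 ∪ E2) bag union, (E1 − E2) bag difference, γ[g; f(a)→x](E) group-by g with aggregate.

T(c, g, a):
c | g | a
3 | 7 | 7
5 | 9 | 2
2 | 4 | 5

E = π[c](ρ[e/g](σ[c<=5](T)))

Per-node cardinality:
  T → 3
  σ[c<=5](T) → 3
  ρ[e/g](σ[c<=5](T)) → 3
  π[c](ρ[e/g](σ[c<=5](T))) → 3

|E| = 3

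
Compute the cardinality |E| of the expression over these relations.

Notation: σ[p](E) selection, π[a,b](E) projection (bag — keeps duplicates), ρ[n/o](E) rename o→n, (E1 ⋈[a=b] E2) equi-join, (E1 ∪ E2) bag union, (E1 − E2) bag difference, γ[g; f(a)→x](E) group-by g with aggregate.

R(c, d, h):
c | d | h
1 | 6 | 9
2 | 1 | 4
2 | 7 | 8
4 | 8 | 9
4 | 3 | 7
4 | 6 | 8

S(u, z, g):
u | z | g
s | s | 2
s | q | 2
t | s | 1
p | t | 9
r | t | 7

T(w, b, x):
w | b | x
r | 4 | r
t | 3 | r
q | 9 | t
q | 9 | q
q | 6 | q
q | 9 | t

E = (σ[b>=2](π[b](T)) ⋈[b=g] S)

Subexpression sizes:
  T → 6
  π[b](T) → 6
  σ[b>=2](π[b](T)) → 6
  S → 5
  (σ[b>=2](π[b](T)) ⋈[b=g] S) → 3

|E| = 3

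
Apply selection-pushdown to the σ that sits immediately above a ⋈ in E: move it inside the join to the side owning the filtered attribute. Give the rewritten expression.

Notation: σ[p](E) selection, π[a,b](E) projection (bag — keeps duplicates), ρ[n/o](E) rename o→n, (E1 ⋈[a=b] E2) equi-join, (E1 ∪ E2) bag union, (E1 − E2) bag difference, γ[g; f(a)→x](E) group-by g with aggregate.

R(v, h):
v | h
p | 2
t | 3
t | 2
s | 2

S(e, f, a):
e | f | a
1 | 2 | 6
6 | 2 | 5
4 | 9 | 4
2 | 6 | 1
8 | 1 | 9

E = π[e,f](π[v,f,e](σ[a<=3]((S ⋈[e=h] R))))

σ filters on a, owned by the left side.
E' = π[e,f](π[v,f,e]((σ[a<=3](S) ⋈[e=h] R)))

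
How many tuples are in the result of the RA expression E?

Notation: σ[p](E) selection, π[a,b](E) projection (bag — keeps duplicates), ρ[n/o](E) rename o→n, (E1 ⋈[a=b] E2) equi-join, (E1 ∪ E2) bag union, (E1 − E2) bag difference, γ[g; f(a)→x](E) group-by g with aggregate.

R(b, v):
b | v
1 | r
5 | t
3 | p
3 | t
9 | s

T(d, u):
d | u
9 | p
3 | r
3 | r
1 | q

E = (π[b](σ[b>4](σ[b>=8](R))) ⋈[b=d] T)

Subexpression sizes:
  R → 5
  σ[b>=8](R) → 1
  σ[b>4](σ[b>=8](R)) → 1
  π[b](σ[b>4](σ[b>=8](R))) → 1
  T → 4
  (π[b](σ[b>4](σ[b>=8](R))) ⋈[b=d] T) → 1

|E| = 1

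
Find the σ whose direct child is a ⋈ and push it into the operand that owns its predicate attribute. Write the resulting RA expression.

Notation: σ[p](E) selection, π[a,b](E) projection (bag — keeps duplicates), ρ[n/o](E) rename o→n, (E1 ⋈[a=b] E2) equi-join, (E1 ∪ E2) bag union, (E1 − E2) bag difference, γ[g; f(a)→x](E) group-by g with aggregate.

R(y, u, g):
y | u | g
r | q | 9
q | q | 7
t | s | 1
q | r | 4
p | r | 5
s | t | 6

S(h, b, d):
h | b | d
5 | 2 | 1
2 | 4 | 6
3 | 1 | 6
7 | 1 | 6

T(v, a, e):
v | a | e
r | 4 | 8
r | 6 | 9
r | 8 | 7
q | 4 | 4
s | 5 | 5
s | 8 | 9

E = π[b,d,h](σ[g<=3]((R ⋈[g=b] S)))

σ filters on g, owned by the left side.
E' = π[b,d,h]((σ[g<=3](R) ⋈[g=b] S))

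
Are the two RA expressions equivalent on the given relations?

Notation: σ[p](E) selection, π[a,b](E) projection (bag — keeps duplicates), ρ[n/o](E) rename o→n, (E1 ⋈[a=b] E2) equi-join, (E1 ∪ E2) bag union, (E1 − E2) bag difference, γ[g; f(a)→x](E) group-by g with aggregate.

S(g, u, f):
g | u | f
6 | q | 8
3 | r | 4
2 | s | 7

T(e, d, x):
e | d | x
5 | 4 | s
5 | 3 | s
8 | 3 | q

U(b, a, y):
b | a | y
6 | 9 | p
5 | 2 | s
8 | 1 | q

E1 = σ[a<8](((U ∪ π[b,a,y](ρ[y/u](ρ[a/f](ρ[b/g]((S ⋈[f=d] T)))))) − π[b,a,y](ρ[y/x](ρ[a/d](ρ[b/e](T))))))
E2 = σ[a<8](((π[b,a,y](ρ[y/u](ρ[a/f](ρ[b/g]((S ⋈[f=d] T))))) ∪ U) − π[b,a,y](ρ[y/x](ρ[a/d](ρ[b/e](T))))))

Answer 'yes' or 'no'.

E1 subexpression sizes:
  U → 3
  S → 3
  T → 3
  (S ⋈[f=d] T) → 1
  ρ[b/g]((S ⋈[f=d] T)) → 1
  ρ[a/f](ρ[b/g]((S ⋈[f=d] T))) → 1
  ρ[y/u](ρ[a/f](ρ[b/g]((S ⋈[f=d] T)))) → 1
  π[b,a,y](ρ[y/u](ρ[a/f](ρ[b/g]((S ⋈[f=d] T))))) → 1
  (U ∪ π[b,a,y](ρ[y/u](ρ[a/f](ρ[b/g]((S ⋈[f=d] T)))))) → 4
  T → 3
  ρ[b/e](T) → 3
  ρ[a/d](ρ[b/e](T)) → 3
  ρ[y/x](ρ[a/d](ρ[b/e](T))) → 3
  π[b,a,y](ρ[y/x](ρ[a/d](ρ[b/e](T)))) → 3
  ((U ∪ π[b,a,y](ρ[y/u](ρ[a/f](ρ[b/g]((S ⋈[f=d] T)))))) − π[b,a,y](ρ[y/x](ρ[a/d](ρ[b/e](T))))) → 4
  σ[a<8](((U ∪ π[b,a,y](ρ[y/u](ρ[a/f](ρ[b/g]((S ⋈[f=d] T)))))) − π[b,a,y](ρ[y/x](ρ[a/d](ρ[b/e](T)))))) → 3
E2 subexpression sizes:
  S → 3
  T → 3
  (S ⋈[f=d] T) → 1
  ρ[b/g]((S ⋈[f=d] T)) → 1
  ρ[a/f](ρ[b/g]((S ⋈[f=d] T))) → 1
  ρ[y/u](ρ[a/f](ρ[b/g]((S ⋈[f=d] T)))) → 1
  π[b,a,y](ρ[y/u](ρ[a/f](ρ[b/g]((S ⋈[f=d] T))))) → 1
  U → 3
  (π[b,a,y](ρ[y/u](ρ[a/f](ρ[b/g]((S ⋈[f=d] T))))) ∪ U) → 4
  T → 3
  ρ[b/e](T) → 3
  ρ[a/d](ρ[b/e](T)) → 3
  ρ[y/x](ρ[a/d](ρ[b/e](T))) → 3
  π[b,a,y](ρ[y/x](ρ[a/d](ρ[b/e](T)))) → 3
  ((π[b,a,y](ρ[y/u](ρ[a/f](ρ[b/g]((S ⋈[f=d] T))))) ∪ U) − π[b,a,y](ρ[y/x](ρ[a/d](ρ[b/e](T))))) → 4
  σ[a<8](((π[b,a,y](ρ[y/u](ρ[a/f](ρ[b/g]((S ⋈[f=d] T))))) ∪ U) − π[b,a,y](ρ[y/x](ρ[a/d](ρ[b/e](T)))))) → 3

E1 and E2 produce the same multiset:
b | a | y
3 | 4 | r
5 | 2 | s
8 | 1 | q

yes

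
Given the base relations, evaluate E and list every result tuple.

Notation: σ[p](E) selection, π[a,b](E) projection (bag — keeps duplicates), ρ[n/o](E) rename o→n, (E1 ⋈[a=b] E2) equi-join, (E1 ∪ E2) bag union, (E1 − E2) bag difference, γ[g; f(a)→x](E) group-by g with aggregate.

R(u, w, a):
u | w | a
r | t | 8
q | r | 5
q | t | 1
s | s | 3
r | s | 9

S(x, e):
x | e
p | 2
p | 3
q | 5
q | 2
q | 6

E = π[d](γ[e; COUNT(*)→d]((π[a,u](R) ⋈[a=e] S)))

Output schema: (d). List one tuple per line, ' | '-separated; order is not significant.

Stepwise |·|:
  R → 5
  π[a,u](R) → 5
  S → 5
  (π[a,u](R) ⋈[a=e] S) → 2
  γ[e; COUNT(*)→d]((π[a,u](R) ⋈[a=e] S)) → 2
  π[d](γ[e; COUNT(*)→d]((π[a,u](R) ⋈[a=e] S))) → 2

== RESULT ==
d
1
1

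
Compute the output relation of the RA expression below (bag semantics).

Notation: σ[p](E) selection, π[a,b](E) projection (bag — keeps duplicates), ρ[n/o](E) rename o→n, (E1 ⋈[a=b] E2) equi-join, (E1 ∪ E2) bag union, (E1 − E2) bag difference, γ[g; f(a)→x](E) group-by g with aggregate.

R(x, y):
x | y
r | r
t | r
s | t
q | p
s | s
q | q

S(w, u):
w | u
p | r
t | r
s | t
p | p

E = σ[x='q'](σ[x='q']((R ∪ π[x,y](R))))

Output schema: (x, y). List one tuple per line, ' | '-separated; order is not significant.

Per-node cardinality:
  R → 6
  R → 6
  π[x,y](R) → 6
  (R ∪ π[x,y](R)) → 12
  σ[x='q']((R ∪ π[x,y](R))) → 4
  σ[x='q'](σ[x='q']((R ∪ π[x,y](R)))) → 4

== RESULT ==
x | y
q | p
q | p
q | q
q | q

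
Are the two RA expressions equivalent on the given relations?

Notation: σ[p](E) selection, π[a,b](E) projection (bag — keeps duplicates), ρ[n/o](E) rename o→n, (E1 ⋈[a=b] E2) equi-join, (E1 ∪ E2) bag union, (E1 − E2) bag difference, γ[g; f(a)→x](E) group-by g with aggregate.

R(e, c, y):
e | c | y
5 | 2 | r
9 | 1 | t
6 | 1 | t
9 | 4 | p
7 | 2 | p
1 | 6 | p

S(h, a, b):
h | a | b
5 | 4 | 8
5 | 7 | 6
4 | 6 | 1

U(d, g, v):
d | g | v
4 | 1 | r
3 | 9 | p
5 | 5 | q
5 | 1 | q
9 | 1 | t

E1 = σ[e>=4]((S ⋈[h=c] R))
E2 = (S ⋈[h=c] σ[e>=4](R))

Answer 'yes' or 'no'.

E1 per-node cardinality:
  S → 3
  R → 6
  (S ⋈[h=c] R) → 1
  σ[e>=4]((S ⋈[h=c] R)) → 1
E2 per-node cardinality:
  S → 3
  R → 6
  σ[e>=4](R) → 5
  (S ⋈[h=c] σ[e>=4](R)) → 1

E1 and E2 produce the same multiset:
h | a | b | e | c | y
4 | 6 | 1 | 9 | 4 | p

yes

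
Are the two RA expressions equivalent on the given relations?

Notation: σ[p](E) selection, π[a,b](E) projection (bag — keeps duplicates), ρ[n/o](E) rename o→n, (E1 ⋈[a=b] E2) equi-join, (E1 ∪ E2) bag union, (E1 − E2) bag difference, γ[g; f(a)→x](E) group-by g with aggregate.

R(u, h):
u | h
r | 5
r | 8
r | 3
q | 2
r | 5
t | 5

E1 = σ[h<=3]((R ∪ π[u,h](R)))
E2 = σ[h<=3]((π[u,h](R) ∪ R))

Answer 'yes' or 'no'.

E1 stepwise |·|:
  R → 6
  R → 6
  π[u,h](R) → 6
  (R ∪ π[u,h](R)) → 12
  σ[h<=3]((R ∪ π[u,h](R))) → 4
E2 stepwise |·|:
  R → 6
  π[u,h](R) → 6
  R → 6
  (π[u,h](R) ∪ R) → 12
  σ[h<=3]((π[u,h](R) ∪ R)) → 4

E1 and E2 produce the same multiset:
u | h
q | 2
q | 2
r | 3
r | 3

yes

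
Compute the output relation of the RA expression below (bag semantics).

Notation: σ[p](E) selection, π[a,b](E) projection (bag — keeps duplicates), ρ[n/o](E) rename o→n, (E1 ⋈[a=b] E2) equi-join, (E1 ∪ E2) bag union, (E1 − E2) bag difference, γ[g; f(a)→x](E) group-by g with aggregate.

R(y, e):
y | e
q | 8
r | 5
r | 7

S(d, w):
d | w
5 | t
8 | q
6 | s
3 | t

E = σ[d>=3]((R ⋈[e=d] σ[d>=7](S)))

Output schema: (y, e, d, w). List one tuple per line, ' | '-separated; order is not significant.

Stepwise |·|:
  R → 3
  S → 4
  σ[d>=7](S) → 1
  (R ⋈[e=d] σ[d>=7](S)) → 1
  σ[d>=3]((R ⋈[e=d] σ[d>=7](S))) → 1

== RESULT ==
y | e | d | w
q | 8 | 8 | q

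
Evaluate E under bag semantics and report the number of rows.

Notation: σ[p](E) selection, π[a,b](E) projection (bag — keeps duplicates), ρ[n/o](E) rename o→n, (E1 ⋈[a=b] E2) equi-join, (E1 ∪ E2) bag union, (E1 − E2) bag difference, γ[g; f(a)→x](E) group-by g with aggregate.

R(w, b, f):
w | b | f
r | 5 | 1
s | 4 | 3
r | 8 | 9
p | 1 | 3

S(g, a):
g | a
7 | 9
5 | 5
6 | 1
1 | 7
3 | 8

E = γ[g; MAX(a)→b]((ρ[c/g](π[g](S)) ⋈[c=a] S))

Stepwise |·|:
  S → 5
  π[g](S) → 5
  ρ[c/g](π[g](S)) → 5
  S → 5
  (ρ[c/g](π[g](S)) ⋈[c=a] S) → 3
  γ[g; MAX(a)→b]((ρ[c/g](π[g](S)) ⋈[c=a] S)) → 3

|E| = 3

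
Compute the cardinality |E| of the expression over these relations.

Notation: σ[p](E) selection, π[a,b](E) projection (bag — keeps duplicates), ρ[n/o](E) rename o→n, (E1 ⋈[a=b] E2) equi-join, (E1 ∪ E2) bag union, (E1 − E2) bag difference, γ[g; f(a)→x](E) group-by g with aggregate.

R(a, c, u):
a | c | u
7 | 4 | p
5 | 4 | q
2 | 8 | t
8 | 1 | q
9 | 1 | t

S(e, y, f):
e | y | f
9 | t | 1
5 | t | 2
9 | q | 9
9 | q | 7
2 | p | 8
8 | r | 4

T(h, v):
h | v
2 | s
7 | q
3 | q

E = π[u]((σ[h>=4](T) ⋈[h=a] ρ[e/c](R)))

Per-node cardinality:
  T → 3
  σ[h>=4](T) → 1
  R → 5
  ρ[e/c](R) → 5
  (σ[h>=4](T) ⋈[h=a] ρ[e/c](R)) → 1
  π[u]((σ[h>=4](T) ⋈[h=a] ρ[e/c](R))) → 1

|E| = 1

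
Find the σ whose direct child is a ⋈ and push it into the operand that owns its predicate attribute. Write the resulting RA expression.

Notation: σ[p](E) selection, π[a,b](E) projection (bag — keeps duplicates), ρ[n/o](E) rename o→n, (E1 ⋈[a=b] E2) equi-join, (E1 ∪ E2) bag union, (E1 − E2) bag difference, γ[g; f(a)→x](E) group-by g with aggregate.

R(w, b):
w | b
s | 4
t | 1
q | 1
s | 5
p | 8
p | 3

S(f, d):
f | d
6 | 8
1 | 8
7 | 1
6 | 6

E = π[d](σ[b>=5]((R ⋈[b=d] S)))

σ filters on b, owned by the left side.
E' = π[d]((σ[b>=5](R) ⋈[b=d] S))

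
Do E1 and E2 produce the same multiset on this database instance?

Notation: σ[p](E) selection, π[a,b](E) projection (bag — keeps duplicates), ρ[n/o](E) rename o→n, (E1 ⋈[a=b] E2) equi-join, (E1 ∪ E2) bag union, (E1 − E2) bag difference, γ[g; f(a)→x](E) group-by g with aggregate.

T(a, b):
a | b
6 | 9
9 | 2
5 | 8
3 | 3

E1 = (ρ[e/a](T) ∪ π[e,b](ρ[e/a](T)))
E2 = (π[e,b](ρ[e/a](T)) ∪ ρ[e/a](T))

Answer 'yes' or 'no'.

E1 per-node cardinality:
  T → 4
  ρ[e/a](T) → 4
  T → 4
  ρ[e/a](T) → 4
  π[e,b](ρ[e/a](T)) → 4
  (ρ[e/a](T) ∪ π[e,b](ρ[e/a](T))) → 8
E2 per-node cardinality:
  T → 4
  ρ[e/a](T) → 4
  π[e,b](ρ[e/a](T)) → 4
  T → 4
  ρ[e/a](T) → 4
  (π[e,b](ρ[e/a](T)) ∪ ρ[e/a](T)) → 8

E1 and E2 produce the same multiset:
e | b
3 | 3
3 | 3
5 | 8
5 | 8
6 | 9
6 | 9
9 | 2
9 | 2

yes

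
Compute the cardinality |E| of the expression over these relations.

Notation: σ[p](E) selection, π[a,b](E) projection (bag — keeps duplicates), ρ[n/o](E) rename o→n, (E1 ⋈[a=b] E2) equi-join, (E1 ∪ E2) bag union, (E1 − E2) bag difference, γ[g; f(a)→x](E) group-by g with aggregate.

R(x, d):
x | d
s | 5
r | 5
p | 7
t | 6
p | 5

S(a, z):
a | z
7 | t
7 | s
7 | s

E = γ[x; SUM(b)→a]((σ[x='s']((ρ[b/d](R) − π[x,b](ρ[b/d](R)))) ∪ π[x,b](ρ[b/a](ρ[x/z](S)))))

Stepwise |·|:
  R → 5
  ρ[b/d](R) → 5
  R → 5
  ρ[b/d](R) → 5
  π[x,b](ρ[b/d](R)) → 5
  (ρ[b/d](R) − π[x,b](ρ[b/d](R))) → 0
  σ[x='s']((ρ[b/d](R) − π[x,b](ρ[b/d](R)))) → 0
  S → 3
  ρ[x/z](S) → 3
  ρ[b/a](ρ[x/z](S)) → 3
  π[x,b](ρ[b/a](ρ[x/z](S))) → 3
  (σ[x='s']((ρ[b/d](R) − π[x,b](ρ[b/d](R)))) ∪ π[x,b](ρ[b/a](ρ[x/z](S)))) → 3
  γ[x; SUM(b)→a]((σ[x='s']((ρ[b/d](R) − π[x,b](ρ[b/d](R)))) ∪ π[x,b](ρ[b/a](ρ[x/z](S))))) → 2

|E| = 2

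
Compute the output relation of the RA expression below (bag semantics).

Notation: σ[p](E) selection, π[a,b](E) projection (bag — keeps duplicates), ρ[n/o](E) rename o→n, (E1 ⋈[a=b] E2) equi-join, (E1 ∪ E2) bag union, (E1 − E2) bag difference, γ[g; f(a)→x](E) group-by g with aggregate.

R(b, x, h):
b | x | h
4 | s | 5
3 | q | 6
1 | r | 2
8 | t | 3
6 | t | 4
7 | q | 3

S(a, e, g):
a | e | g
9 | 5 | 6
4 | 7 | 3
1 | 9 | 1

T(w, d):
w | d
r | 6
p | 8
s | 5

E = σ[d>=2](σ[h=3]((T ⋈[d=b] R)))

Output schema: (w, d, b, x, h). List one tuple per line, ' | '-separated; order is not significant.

Row counts bottom-up:
  T → 3
  R → 6
  (T ⋈[d=b] R) → 2
  σ[h=3]((T ⋈[d=b] R)) → 1
  σ[d>=2](σ[h=3]((T ⋈[d=b] R))) → 1

== RESULT ==
w | d | b | x | h
p | 8 | 8 | t | 3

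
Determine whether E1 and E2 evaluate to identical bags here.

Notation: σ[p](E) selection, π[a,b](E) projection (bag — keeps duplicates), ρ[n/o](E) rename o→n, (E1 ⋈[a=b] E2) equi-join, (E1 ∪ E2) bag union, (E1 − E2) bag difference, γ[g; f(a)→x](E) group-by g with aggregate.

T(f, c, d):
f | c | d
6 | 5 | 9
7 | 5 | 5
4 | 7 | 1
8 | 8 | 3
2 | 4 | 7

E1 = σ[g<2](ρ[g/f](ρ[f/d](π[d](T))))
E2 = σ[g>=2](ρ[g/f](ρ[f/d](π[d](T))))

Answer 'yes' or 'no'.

E1 per-node cardinality:
  T → 5
  π[d](T) → 5
  ρ[f/d](π[d](T)) → 5
  ρ[g/f](ρ[f/d](π[d](T))) → 5
  σ[g<2](ρ[g/f](ρ[f/d](π[d](T)))) → 1
E2 per-node cardinality:
  T → 5
  π[d](T) → 5
  ρ[f/d](π[d](T)) → 5
  ρ[g/f](ρ[f/d](π[d](T))) → 5
  σ[g>=2](ρ[g/f](ρ[f/d](π[d](T)))) → 4

E1 result:
g
1
E2 result:
g
3
5
7
9
Witness: (1,) appears 1× in E1 but 0× in E2.

no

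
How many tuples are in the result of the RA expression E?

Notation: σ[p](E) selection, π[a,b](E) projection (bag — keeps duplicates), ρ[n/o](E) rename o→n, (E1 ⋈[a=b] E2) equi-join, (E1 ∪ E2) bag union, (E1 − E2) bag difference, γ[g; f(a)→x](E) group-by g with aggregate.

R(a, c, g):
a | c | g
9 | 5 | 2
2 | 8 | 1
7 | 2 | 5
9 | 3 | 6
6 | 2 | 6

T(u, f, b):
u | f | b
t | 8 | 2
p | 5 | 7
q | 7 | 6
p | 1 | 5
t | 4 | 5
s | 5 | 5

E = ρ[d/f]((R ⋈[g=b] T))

Stepwise |·|:
  R → 5
  T → 6
  (R ⋈[g=b] T) → 6
  ρ[d/f]((R ⋈[g=b] T)) → 6

|E| = 6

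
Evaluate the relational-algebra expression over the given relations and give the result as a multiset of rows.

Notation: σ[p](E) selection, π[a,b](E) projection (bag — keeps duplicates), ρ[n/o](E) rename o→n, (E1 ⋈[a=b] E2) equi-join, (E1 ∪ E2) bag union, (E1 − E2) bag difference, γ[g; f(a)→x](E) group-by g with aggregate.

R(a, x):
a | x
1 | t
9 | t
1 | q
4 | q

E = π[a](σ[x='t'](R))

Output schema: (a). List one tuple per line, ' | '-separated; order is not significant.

Stepwise |·|:
  R → 4
  σ[x='t'](R) → 2
  π[a](σ[x='t'](R)) → 2

== RESULT ==
a
1
9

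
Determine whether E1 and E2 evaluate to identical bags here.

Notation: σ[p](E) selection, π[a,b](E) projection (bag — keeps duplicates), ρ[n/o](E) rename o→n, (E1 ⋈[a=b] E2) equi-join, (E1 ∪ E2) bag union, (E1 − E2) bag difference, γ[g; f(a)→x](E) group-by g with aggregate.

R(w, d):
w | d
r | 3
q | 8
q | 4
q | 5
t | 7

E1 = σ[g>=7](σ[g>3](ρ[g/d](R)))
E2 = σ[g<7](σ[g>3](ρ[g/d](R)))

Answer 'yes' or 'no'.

E1 stepwise |·|:
  R → 5
  ρ[g/d](R) → 5
  σ[g>3](ρ[g/d](R)) → 4
  σ[g>=7](σ[g>3](ρ[g/d](R))) → 2
E2 stepwise |·|:
  R → 5
  ρ[g/d](R) → 5
  σ[g>3](ρ[g/d](R)) → 4
  σ[g<7](σ[g>3](ρ[g/d](R))) → 2

E1 result:
w | g
q | 8
t | 7
E2 result:
w | g
q | 4
q | 5
Witness: ('q', 8) appears 1× in E1 but 0× in E2.

no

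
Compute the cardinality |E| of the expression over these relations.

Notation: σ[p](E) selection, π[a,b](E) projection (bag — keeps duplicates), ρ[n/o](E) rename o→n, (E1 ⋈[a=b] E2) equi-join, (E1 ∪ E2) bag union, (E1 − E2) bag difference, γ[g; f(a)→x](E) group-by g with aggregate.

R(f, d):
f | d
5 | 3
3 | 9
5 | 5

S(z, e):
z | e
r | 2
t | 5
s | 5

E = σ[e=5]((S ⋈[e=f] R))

Subexpression sizes:
  S → 3
  R → 3
  (S ⋈[e=f] R) → 4
  σ[e=5]((S ⋈[e=f] R)) → 4

|E| = 4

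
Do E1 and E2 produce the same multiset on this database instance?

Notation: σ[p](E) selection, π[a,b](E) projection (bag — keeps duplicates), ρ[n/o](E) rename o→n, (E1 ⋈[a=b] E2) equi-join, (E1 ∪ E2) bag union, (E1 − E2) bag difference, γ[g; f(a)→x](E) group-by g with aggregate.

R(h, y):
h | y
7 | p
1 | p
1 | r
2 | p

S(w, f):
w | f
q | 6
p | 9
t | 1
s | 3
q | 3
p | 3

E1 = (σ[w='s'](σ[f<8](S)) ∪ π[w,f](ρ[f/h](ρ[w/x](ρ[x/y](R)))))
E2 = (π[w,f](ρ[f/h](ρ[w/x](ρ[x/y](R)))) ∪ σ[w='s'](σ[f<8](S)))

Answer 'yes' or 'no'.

E1 stepwise |·|:
  S → 6
  σ[f<8](S) → 5
  σ[w='s'](σ[f<8](S)) → 1
  R → 4
  ρ[x/y](R) → 4
  ρ[w/x](ρ[x/y](R)) → 4
  ρ[f/h](ρ[w/x](ρ[x/y](R))) → 4
  π[w,f](ρ[f/h](ρ[w/x](ρ[x/y](R)))) → 4
  (σ[w='s'](σ[f<8](S)) ∪ π[w,f](ρ[f/h](ρ[w/x](ρ[x/y](R))))) → 5
E2 stepwise |·|:
  R → 4
  ρ[x/y](R) → 4
  ρ[w/x](ρ[x/y](R)) → 4
  ρ[f/h](ρ[w/x](ρ[x/y](R))) → 4
  π[w,f](ρ[f/h](ρ[w/x](ρ[x/y](R)))) → 4
  S → 6
  σ[f<8](S) → 5
  σ[w='s'](σ[f<8](S)) → 1
  (π[w,f](ρ[f/h](ρ[w/x](ρ[x/y](R)))) ∪ σ[w='s'](σ[f<8](S))) → 5

E1 and E2 produce the same multiset:
w | f
p | 1
p | 2
p | 7
r | 1
s | 3

yes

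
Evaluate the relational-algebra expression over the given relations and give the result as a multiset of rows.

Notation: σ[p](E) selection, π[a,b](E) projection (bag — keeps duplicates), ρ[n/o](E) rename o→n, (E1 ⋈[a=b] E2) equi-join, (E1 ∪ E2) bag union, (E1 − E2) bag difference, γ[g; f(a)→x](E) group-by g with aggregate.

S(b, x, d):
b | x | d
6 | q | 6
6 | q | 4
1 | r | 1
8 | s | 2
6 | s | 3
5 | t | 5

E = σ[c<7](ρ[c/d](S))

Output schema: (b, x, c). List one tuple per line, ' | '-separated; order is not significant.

Subexpression sizes:
  S → 6
  ρ[c/d](S) → 6
  σ[c<7](ρ[c/d](S)) → 6

== RESULT ==
b | x | c
1 | r | 1
5 | t | 5
6 | q | 4
6 | q | 6
6 | s | 3
8 | s | 2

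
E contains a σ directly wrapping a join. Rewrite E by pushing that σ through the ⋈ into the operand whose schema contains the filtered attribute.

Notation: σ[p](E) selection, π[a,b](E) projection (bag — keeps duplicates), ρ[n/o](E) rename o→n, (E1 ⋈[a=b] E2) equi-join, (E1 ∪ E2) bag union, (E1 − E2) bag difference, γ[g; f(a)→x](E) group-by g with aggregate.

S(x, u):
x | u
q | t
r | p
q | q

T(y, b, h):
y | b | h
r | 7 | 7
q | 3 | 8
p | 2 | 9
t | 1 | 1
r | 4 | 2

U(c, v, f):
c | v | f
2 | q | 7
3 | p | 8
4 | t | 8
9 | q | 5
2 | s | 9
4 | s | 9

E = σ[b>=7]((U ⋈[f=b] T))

σ filters on b, owned by the right side.
E' = (U ⋈[f=b] σ[b>=7](T))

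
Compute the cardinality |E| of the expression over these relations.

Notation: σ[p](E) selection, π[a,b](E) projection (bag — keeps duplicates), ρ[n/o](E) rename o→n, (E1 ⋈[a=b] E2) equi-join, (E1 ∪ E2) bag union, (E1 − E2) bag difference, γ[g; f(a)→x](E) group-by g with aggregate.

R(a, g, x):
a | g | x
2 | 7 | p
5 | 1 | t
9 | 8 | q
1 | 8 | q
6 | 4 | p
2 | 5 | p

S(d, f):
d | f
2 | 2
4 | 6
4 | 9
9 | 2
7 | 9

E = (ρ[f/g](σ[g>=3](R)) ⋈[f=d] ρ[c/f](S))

Subexpression sizes:
  R → 6
  σ[g>=3](R) → 5
  ρ[f/g](σ[g>=3](R)) → 5
  S → 5
  ρ[c/f](S) → 5
  (ρ[f/g](σ[g>=3](R)) ⋈[f=d] ρ[c/f](S)) → 3

|E| = 3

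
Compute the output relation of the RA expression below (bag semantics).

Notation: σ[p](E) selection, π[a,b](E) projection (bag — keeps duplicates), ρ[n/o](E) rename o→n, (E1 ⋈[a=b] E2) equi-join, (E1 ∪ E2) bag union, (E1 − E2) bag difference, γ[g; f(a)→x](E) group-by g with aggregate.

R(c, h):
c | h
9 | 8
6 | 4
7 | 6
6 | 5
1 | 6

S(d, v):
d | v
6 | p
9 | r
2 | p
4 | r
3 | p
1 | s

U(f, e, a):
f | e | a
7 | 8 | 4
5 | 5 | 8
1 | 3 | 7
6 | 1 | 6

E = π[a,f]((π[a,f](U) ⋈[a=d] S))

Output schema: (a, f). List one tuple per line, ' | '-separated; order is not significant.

Subexpression sizes:
  U → 4
  π[a,f](U) → 4
  S → 6
  (π[a,f](U) ⋈[a=d] S) → 2
  π[a,f]((π[a,f](U) ⋈[a=d] S)) → 2

== RESULT ==
a | f
4 | 7
6 | 6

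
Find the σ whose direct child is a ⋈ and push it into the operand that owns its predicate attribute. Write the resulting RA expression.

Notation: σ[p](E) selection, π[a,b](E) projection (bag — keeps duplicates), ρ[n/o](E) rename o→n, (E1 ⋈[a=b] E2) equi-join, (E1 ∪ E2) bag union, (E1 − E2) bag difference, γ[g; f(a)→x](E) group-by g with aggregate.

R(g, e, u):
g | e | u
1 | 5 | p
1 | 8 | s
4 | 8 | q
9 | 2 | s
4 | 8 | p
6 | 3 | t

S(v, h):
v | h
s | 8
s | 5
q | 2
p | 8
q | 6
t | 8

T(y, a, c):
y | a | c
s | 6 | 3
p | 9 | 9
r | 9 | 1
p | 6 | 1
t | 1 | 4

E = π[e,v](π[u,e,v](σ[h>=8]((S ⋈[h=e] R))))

σ filters on h, owned by the left side.
E' = π[e,v](π[u,e,v]((σ[h>=8](S) ⋈[h=e] R)))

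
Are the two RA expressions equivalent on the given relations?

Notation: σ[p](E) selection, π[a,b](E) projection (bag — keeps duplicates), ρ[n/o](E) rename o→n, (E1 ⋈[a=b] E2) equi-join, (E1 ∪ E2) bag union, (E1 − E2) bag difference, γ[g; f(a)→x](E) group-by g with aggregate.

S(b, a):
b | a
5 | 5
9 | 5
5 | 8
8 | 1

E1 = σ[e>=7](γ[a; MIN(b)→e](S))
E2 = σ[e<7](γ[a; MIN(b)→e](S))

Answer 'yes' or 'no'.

E1 row counts bottom-up:
  S → 4
  γ[a; MIN(b)→e](S) → 3
  σ[e>=7](γ[a; MIN(b)→e](S)) → 1
E2 row counts bottom-up:
  S → 4
  γ[a; MIN(b)→e](S) → 3
  σ[e<7](γ[a; MIN(b)→e](S)) → 2

E1 result:
a | e
1 | 8
E2 result:
a | e
5 | 5
8 | 5
Witness: (1, 8) appears 1× in E1 but 0× in E2.

no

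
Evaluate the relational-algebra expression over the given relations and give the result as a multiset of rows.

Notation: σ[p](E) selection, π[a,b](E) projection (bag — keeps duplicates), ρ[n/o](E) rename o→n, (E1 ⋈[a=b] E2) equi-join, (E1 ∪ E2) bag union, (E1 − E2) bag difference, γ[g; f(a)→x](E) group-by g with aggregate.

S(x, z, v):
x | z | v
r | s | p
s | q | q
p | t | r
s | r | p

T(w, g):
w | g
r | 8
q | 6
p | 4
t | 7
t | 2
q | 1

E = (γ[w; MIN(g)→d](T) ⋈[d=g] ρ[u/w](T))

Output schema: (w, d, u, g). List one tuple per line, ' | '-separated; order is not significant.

Subexpression sizes:
  T → 6
  γ[w; MIN(g)→d](T) → 4
  T → 6
  ρ[u/w](T) → 6
  (γ[w; MIN(g)→d](T) ⋈[d=g] ρ[u/w](T)) → 4

== RESULT ==
w | d | u | g
p | 4 | p | 4
q | 1 | q | 1
r | 8 | r | 8
t | 2 | t | 2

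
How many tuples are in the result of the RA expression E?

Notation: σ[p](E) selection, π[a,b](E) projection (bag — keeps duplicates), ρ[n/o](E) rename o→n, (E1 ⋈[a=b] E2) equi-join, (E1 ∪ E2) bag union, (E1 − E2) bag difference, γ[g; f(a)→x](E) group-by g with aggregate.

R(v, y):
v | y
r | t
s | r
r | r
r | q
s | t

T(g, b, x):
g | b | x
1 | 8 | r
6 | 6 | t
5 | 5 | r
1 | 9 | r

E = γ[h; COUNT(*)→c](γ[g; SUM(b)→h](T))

Stepwise |·|:
  T → 4
  γ[g; SUM(b)→h](T) → 3
  γ[h; COUNT(*)→c](γ[g; SUM(b)→h](T)) → 3

|E| = 3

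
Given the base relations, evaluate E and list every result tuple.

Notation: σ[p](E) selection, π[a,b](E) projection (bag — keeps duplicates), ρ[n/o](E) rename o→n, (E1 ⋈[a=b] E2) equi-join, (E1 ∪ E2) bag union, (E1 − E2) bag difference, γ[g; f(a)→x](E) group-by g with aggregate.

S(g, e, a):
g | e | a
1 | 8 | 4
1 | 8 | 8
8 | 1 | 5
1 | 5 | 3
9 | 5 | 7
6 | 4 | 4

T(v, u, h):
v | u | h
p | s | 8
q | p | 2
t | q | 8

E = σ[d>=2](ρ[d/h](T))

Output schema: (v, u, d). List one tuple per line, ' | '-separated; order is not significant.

Per-node cardinality:
  T → 3
  ρ[d/h](T) → 3
  σ[d>=2](ρ[d/h](T)) → 3

== RESULT ==
v | u | d
p | s | 8
q | p | 2
t | q | 8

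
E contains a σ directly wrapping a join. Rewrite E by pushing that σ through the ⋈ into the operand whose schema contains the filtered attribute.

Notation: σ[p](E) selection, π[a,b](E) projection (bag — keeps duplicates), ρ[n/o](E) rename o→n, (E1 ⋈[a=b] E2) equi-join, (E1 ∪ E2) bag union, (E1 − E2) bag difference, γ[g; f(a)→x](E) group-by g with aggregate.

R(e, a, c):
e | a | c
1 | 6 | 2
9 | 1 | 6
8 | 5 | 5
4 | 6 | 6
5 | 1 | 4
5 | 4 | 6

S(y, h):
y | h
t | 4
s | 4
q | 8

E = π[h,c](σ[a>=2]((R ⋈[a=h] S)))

σ filters on a, owned by the left side.
E' = π[h,c]((σ[a>=2](R) ⋈[a=h] S))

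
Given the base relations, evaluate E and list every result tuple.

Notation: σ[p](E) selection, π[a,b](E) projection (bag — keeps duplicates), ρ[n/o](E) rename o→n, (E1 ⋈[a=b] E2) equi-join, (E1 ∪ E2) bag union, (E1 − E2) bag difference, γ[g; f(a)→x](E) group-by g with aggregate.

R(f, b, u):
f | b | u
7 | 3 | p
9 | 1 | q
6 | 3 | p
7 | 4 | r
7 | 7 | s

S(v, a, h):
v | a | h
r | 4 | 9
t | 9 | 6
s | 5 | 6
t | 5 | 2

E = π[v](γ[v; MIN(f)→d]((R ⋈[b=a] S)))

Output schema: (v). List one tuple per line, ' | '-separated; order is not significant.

Stepwise |·|:
  R → 5
  S → 4
  (R ⋈[b=a] S) → 1
  γ[v; MIN(f)→d]((R ⋈[b=a] S)) → 1
  π[v](γ[v; MIN(f)→d]((R ⋈[b=a] S))) → 1

== RESULT ==
v
r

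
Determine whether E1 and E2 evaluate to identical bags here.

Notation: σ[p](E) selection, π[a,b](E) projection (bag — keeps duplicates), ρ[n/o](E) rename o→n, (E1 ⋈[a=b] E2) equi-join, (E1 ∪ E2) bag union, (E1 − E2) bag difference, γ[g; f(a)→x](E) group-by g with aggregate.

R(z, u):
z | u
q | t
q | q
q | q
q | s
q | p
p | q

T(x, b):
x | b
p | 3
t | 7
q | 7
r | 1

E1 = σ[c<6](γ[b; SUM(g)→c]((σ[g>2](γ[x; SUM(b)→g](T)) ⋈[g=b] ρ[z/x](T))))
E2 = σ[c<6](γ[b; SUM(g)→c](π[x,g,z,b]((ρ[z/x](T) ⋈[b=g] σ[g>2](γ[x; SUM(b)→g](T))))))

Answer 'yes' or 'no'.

E1 per-node cardinality:
  T → 4
  γ[x; SUM(b)→g](T) → 4
  σ[g>2](γ[x; SUM(b)→g](T)) → 3
  T → 4
  ρ[z/x](T) → 4
  (σ[g>2](γ[x; SUM(b)→g](T)) ⋈[g=b] ρ[z/x](T)) → 5
  γ[b; SUM(g)→c]((σ[g>2](γ[x; SUM(b)→g](T)) ⋈[g=b] ρ[z/x](T))) → 2
  σ[c<6](γ[b; SUM(g)→c]((σ[g>2](γ[x; SUM(b)→g](T)) ⋈[g=b] ρ[z/x](T)))) → 1
E2 per-node cardinality:
  T → 4
  ρ[z/x](T) → 4
  T → 4
  γ[x; SUM(b)→g](T) → 4
  σ[g>2](γ[x; SUM(b)→g](T)) → 3
  (ρ[z/x](T) ⋈[b=g] σ[g>2](γ[x; SUM(b)→g](T))) → 5
  π[x,g,z,b]((ρ[z/x](T) ⋈[b=g] σ[g>2](γ[x; SUM(b)→g](T)))) → 5
  γ[b; SUM(g)→c](π[x,g,z,b]((ρ[z/x](T) ⋈[b=g] σ[g>2](γ[x; SUM(b)→g](T))))) → 2
  σ[c<6](γ[b; SUM(g)→c](π[x,g,z,b]((ρ[z/x](T) ⋈[b=g] σ[g>2](γ[x; SUM(b)→g](T)))))) → 1

E1 and E2 produce the same multiset:
b | c
3 | 3

yes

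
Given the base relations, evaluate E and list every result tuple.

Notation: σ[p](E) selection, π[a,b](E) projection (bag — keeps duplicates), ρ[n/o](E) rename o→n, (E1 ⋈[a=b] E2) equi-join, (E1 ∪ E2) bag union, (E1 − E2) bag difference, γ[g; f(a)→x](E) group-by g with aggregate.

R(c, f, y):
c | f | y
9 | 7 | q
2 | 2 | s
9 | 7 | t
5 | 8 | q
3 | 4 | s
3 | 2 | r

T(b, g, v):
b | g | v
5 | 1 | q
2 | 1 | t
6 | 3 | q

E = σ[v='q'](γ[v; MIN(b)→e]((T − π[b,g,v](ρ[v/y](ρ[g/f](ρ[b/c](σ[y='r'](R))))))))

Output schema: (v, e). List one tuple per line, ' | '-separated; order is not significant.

Per-node cardinality:
  T → 3
  R → 6
  σ[y='r'](R) → 1
  ρ[b/c](σ[y='r'](R)) → 1
  ρ[g/f](ρ[b/c](σ[y='r'](R))) → 1
  ρ[v/y](ρ[g/f](ρ[b/c](σ[y='r'](R)))) → 1
  π[b,g,v](ρ[v/y](ρ[g/f](ρ[b/c](σ[y='r'](R))))) → 1
  (T − π[b,g,v](ρ[v/y](ρ[g/f](ρ[b/c](σ[y='r'](R)))))) → 3
  γ[v; MIN(b)→e]((T − π[b,g,v](ρ[v/y](ρ[g/f](ρ[b/c](σ[y='r'](R))))))) → 2
  σ[v='q'](γ[v; MIN(b)→e]((T − π[b,g,v](ρ[v/y](ρ[g/f](ρ[b/c](σ[y='r'](R)))))))) → 1

== RESULT ==
v | e
q | 5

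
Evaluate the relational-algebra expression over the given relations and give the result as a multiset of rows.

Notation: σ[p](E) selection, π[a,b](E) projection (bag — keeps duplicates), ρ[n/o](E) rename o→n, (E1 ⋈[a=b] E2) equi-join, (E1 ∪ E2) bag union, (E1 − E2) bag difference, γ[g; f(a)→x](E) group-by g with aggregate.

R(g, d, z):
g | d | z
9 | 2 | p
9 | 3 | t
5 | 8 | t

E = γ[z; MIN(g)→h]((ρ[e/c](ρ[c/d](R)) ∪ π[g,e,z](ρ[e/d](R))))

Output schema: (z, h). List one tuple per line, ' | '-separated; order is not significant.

Subexpression sizes:
  R → 3
  ρ[c/d](R) → 3
  ρ[e/c](ρ[c/d](R)) → 3
  R → 3
  ρ[e/d](R) → 3
  π[g,e,z](ρ[e/d](R)) → 3
  (ρ[e/c](ρ[c/d](R)) ∪ π[g,e,z](ρ[e/d](R))) → 6
  γ[z; MIN(g)→h]((ρ[e/c](ρ[c/d](R)) ∪ π[g,e,z](ρ[e/d](R)))) → 2

== RESULT ==
z | h
p | 9
t | 5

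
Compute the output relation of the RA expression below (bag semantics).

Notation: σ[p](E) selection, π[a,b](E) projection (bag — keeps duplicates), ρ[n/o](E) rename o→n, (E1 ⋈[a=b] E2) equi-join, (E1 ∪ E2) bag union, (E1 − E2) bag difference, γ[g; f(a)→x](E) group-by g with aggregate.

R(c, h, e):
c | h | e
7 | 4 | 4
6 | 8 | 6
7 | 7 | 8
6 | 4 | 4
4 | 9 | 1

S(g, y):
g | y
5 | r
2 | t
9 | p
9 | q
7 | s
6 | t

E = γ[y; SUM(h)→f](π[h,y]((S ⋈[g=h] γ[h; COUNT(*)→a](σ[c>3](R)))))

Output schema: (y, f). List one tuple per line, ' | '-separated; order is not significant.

Row counts bottom-up:
  S → 6
  R → 5
  σ[c>3](R) → 5
  γ[h; COUNT(*)→a](σ[c>3](R)) → 4
  (S ⋈[g=h] γ[h; COUNT(*)→a](σ[c>3](R))) → 3
  π[h,y]((S ⋈[g=h] γ[h; COUNT(*)→a](σ[c>3](R)))) → 3
  γ[y; SUM(h)→f](π[h,y]((S ⋈[g=h] γ[h; COUNT(*)→a](σ[c>3](R))))) → 3

== RESULT ==
y | f
p | 9
q | 9
s | 7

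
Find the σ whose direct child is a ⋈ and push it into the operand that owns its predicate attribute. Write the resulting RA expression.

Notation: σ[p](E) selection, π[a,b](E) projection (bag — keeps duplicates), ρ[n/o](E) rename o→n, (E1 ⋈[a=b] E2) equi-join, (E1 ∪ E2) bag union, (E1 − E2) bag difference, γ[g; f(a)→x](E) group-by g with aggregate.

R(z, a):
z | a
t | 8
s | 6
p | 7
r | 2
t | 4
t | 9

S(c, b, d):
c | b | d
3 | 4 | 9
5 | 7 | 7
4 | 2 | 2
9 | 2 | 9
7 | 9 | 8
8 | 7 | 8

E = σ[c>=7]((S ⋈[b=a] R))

σ filters on c, owned by the left side.
E' = (σ[c>=7](S) ⋈[b=a] R)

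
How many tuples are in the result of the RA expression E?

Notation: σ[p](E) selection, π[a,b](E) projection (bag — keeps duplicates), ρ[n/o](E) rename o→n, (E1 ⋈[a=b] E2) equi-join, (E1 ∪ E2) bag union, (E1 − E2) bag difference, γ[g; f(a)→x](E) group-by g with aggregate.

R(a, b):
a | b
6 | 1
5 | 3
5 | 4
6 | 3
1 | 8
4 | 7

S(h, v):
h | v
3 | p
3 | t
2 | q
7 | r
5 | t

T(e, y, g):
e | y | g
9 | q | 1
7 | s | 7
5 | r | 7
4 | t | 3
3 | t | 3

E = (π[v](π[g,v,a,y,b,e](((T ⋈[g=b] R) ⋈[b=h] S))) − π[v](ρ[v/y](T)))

Per-node cardinality:
  T → 5
  R → 6
  (T ⋈[g=b] R) → 7
  S → 5
  ((T ⋈[g=b] R) ⋈[b=h] S) → 10
  π[g,v,a,y,b,e](((T ⋈[g=b] R) ⋈[b=h] S)) → 10
  π[v](π[g,v,a,y,b,e](((T ⋈[g=b] R) ⋈[b=h] S))) → 10
  T → 5
  ρ[v/y](T) → 5
  π[v](ρ[v/y](T)) → 5
  (π[v](π[g,v,a,y,b,e](((T ⋈[g=b] R) ⋈[b=h] S))) − π[v](ρ[v/y](T))) → 7

|E| = 7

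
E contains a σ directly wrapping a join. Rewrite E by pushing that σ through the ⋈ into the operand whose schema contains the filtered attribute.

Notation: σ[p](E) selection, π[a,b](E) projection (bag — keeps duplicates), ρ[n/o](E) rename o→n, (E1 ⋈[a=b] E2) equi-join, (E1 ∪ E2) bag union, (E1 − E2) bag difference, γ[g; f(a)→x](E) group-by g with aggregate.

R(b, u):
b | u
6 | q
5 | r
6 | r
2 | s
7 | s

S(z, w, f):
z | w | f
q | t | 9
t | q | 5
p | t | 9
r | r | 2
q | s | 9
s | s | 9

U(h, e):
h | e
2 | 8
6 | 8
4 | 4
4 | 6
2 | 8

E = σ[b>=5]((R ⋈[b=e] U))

σ filters on b, owned by the left side.
E' = (σ[b>=5](R) ⋈[b=e] U)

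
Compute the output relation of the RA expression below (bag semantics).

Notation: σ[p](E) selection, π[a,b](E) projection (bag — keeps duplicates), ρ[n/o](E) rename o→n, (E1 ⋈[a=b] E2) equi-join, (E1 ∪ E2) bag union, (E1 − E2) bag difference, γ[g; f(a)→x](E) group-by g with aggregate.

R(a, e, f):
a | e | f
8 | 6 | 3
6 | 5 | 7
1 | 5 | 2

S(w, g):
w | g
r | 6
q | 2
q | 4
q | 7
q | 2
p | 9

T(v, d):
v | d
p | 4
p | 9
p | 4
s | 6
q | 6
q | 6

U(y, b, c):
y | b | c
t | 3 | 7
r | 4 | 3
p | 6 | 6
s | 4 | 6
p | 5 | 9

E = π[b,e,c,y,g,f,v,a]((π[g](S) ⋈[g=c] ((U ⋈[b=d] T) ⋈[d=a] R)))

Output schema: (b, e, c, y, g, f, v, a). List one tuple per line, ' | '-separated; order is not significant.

Per-node cardinality:
  S → 6
  π[g](S) → 6
  U → 5
  T → 6
  (U ⋈[b=d] T) → 7
  R → 3
  ((U ⋈[b=d] T) ⋈[d=a] R) → 3
  (π[g](S) ⋈[g=c] ((U ⋈[b=d] T) ⋈[d=a] R)) → 3
  π[b,e,c,y,g,f,v,a]((π[g](S) ⋈[g=c] ((U ⋈[b=d] T) ⋈[d=a] R))) → 3

== RESULT ==
b | e | c | y | g | f | v | a
6 | 5 | 6 | p | 6 | 7 | q | 6
6 | 5 | 6 | p | 6 | 7 | q | 6
6 | 5 | 6 | p | 6 | 7 | s | 6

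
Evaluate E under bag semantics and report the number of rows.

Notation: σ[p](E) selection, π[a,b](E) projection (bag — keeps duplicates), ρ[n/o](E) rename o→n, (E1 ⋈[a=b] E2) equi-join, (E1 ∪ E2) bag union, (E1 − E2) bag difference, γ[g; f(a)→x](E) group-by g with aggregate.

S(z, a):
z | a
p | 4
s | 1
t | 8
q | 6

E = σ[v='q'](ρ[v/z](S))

Stepwise |·|:
  S → 4
  ρ[v/z](S) → 4
  σ[v='q'](ρ[v/z](S)) → 1

|E| = 1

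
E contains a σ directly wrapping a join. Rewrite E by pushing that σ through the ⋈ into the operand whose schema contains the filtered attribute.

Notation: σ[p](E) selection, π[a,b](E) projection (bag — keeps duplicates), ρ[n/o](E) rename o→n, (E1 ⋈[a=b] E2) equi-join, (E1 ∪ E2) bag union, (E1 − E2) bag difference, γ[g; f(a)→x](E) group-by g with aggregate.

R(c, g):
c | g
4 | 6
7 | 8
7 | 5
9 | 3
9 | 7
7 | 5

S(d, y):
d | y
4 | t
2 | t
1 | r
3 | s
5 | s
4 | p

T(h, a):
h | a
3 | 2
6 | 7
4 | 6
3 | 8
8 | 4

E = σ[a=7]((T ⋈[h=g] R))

σ filters on a, owned by the left side.
E' = (σ[a=7](T) ⋈[h=g] R)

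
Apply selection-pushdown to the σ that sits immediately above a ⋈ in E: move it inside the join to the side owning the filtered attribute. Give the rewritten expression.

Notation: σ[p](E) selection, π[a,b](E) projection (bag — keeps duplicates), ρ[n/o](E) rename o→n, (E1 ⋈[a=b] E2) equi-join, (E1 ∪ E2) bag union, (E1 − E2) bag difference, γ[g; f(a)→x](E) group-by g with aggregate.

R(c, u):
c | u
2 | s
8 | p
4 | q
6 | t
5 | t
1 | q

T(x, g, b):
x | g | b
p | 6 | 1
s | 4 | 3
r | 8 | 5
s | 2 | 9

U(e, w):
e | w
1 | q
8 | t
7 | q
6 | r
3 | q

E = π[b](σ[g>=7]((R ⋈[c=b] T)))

σ filters on g, owned by the right side.
E' = π[b]((R ⋈[c=b] σ[g>=7](T)))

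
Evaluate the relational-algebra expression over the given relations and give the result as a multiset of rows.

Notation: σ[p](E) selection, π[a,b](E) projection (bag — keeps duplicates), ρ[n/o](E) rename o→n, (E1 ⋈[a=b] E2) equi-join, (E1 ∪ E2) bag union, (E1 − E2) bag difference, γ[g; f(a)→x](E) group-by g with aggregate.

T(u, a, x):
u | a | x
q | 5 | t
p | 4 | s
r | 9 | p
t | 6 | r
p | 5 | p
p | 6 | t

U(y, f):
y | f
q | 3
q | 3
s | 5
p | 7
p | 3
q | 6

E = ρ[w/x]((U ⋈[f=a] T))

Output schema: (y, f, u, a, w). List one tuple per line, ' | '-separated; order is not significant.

Row counts bottom-up:
  U → 6
  T → 6
  (U ⋈[f=a] T) → 4
  ρ[w/x]((U ⋈[f=a] T)) → 4

== RESULT ==
y | f | u | a | w
q | 6 | p | 6 | t
q | 6 | t | 6 | r
s | 5 | p | 5 | p
s | 5 | q | 5 | t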